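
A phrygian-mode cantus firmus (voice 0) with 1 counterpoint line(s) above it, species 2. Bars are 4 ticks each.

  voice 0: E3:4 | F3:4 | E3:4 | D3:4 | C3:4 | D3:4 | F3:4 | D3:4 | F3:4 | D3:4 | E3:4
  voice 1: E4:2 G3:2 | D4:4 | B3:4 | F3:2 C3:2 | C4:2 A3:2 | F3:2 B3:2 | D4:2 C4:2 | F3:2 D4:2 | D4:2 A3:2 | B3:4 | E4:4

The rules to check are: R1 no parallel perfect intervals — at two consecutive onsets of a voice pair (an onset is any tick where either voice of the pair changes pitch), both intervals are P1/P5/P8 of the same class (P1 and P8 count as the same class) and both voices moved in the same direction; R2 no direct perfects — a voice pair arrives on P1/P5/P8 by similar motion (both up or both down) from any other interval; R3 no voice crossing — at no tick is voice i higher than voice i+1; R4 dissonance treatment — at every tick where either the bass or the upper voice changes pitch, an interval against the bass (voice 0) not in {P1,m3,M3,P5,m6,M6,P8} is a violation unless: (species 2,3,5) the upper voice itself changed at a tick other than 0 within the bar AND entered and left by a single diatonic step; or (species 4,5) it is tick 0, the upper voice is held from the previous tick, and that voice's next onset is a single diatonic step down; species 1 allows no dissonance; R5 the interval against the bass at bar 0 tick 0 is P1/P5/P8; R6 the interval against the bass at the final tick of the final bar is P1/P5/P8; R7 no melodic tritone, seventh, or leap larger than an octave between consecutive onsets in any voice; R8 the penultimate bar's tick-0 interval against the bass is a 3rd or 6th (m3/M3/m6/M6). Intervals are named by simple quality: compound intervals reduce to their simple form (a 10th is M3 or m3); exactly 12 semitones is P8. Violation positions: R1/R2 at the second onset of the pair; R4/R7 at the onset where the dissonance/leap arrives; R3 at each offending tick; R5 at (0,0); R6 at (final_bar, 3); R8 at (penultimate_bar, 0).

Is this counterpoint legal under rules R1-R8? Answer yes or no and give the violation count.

bar 0: v0=E3 v1=E4 (P8)
bar 1: v0=F3 v1=D4 (M6)
bar 2: v0=E3 v1=B3 (P5)
bar 3: v0=D3 v1=F3 (m3)
bar 4: v0=C3 v1=C4 (P8)
bar 5: v0=D3 v1=F3 (m3)
bar 6: v0=F3 v1=D4 (M6)
bar 7: v0=D3 v1=F3 (m3)
bar 8: v0=F3 v1=D4 (M6)
bar 9: v0=D3 v1=B3 (M6)
bar 10: v0=E3 v1=E4 (P8)
  R2 @ bar2.0: F3/D4 M6 -> E3/B3 P5 similar
  R7 @ bar3.0: B3->F3 leap 6st
  R3 @ bar3.2: D3 above C3
  R4 @ bar3.2: D3/C3 M2 untreated
  R3 @ bar3.3: D3 above C3
  R7 @ bar5.2: F3->B3 leap 6st
  R2 @ bar10.0: D3/B3 M6 -> E3/E4 P8 similar

No (7 violations)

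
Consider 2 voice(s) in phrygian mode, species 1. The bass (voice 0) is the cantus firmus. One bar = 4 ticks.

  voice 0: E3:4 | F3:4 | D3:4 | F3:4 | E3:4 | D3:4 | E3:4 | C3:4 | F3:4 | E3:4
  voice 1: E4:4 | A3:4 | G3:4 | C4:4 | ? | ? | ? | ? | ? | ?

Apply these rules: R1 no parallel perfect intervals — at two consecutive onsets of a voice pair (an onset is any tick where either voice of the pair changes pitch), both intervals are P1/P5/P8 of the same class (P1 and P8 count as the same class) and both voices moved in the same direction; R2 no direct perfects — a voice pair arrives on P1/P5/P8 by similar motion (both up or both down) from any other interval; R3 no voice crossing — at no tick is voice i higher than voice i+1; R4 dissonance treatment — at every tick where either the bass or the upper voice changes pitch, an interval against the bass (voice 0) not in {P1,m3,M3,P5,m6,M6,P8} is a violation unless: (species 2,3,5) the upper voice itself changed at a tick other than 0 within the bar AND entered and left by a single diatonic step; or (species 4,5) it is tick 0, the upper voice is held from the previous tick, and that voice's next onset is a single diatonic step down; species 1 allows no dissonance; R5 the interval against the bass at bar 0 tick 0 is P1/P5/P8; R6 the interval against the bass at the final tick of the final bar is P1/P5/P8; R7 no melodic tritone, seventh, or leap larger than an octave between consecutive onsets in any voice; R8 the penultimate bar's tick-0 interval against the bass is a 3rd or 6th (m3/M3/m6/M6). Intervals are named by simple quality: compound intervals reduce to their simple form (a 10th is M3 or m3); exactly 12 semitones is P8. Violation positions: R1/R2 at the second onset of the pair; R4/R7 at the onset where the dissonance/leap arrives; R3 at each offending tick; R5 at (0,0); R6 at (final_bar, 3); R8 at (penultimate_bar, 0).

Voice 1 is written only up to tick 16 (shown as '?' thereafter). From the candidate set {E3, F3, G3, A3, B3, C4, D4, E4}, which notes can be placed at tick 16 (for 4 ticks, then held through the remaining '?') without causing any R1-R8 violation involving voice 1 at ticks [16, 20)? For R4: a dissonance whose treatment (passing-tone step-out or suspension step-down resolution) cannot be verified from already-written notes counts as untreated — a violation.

E3: violates R2
F3: violates R4
G3: legal
A3: violates R4
B3: violates R1
C4: legal
D4: violates R4
E4: legal

{C4, E4, G3}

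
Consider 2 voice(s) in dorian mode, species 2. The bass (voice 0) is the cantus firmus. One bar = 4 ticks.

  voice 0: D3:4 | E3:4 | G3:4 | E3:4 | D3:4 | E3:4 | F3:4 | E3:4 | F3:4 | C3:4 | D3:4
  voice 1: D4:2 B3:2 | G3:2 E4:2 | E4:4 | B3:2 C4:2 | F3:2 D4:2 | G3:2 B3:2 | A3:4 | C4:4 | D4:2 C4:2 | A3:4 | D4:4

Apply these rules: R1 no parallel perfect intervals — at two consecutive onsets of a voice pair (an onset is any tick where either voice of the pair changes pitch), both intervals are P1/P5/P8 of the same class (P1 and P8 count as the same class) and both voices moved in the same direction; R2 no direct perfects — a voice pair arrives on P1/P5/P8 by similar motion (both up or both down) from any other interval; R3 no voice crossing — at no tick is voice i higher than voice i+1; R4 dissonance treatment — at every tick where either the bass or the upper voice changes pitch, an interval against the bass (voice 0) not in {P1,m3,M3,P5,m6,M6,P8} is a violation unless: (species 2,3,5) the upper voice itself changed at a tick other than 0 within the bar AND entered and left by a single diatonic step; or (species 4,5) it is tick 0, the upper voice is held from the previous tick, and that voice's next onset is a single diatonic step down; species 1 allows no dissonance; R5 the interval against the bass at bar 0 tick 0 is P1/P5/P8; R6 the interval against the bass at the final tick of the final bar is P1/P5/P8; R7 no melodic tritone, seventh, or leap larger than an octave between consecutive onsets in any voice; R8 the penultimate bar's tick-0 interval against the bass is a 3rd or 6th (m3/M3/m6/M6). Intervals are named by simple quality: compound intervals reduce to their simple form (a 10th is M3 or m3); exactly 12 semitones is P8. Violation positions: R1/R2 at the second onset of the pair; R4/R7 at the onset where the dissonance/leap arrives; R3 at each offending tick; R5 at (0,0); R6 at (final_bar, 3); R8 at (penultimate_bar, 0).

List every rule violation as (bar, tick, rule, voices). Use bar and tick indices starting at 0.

(3, 0, R2, (0, 1))
(10, 0, R2, (0, 1))

bar 0: v0=D3 v1=D4 downbeat P8
bar 1: v0=E3 v1=G3 downbeat m3
bar 2: v0=G3 v1=E4 downbeat M6
bar 3: v0=E3 v1=B3 downbeat P5
bar 4: v0=D3 v1=F3 downbeat m3
bar 5: v0=E3 v1=G3 downbeat m3
bar 6: v0=F3 v1=A3 downbeat M3
bar 7: v0=E3 v1=C4 downbeat m6
bar 8: v0=F3 v1=D4 downbeat M6
bar 9: v0=C3 v1=A3 downbeat M6
bar 10: v0=D3 v1=D4 downbeat P8
  -> R2 @ bar 3 tick 0 v(0, 1): G3/E4 M6 -> E3/B3 P5 similar
  -> R2 @ bar 10 tick 0 v(0, 1): C3/A3 M6 -> D3/D4 P8 similar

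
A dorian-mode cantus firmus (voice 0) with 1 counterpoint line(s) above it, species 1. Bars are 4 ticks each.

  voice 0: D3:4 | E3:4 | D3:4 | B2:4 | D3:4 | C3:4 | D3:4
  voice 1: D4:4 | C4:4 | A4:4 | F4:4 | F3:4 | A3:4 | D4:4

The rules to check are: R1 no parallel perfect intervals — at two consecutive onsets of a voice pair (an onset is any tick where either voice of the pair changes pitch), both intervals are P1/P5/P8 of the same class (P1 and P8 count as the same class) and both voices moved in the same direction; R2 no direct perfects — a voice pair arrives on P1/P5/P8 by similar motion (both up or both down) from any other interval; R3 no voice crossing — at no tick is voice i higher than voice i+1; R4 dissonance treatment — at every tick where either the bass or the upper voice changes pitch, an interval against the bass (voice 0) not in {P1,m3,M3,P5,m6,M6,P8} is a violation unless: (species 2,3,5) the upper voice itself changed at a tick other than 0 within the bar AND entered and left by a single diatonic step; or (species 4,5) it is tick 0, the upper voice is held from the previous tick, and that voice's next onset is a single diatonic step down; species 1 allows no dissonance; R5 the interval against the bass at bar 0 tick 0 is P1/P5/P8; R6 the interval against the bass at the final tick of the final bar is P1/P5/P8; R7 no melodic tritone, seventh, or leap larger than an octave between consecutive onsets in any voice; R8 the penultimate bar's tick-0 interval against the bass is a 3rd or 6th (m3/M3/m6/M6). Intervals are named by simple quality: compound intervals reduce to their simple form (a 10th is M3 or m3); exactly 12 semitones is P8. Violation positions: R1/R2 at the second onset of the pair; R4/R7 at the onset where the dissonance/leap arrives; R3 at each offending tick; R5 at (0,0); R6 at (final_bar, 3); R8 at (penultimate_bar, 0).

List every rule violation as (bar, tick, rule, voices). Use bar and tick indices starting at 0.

bar 0: v0=D3 v1=D4 downbeat P8
bar 1: v0=E3 v1=C4 downbeat m6
bar 2: v0=D3 v1=A4 downbeat P5
bar 3: v0=B2 v1=F4 downbeat TT
bar 4: v0=D3 v1=F3 downbeat m3
bar 5: v0=C3 v1=A3 downbeat M6
bar 6: v0=D3 v1=D4 downbeat P8
  -> R4 @ bar 3 tick 0 v(0, 1): B2/F4 TT untreated
  -> R2 @ bar 6 tick 0 v(0, 1): C3/A3 M6 -> D3/D4 P8 similar

(3, 0, R4, (0, 1))
(6, 0, R2, (0, 1))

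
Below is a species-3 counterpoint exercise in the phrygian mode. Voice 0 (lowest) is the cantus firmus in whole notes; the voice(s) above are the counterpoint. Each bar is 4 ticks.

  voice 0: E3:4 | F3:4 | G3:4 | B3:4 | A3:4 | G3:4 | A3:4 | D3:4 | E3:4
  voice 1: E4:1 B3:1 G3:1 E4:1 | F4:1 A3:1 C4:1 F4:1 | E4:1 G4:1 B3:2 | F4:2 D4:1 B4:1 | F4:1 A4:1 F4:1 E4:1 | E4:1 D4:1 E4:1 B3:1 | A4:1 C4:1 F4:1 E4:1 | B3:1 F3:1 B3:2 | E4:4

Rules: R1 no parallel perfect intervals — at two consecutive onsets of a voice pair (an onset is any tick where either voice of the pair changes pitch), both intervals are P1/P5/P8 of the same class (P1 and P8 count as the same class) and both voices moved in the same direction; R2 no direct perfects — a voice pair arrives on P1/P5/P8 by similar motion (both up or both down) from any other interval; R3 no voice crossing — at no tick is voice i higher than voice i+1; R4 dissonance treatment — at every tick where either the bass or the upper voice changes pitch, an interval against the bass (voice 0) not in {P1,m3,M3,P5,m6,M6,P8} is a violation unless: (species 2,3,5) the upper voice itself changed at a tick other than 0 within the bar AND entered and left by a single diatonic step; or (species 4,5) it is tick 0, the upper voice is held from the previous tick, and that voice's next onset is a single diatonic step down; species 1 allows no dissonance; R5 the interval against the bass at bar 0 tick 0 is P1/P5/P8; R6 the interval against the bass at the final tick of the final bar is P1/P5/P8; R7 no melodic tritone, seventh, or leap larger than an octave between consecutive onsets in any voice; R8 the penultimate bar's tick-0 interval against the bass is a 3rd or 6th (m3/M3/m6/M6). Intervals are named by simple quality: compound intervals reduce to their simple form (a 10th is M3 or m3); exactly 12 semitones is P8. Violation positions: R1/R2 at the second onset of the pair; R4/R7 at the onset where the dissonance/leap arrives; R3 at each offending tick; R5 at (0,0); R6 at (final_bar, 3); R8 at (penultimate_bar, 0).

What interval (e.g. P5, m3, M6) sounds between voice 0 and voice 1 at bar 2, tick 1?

P8

voice 0=G3 voice 1=G4 -> P8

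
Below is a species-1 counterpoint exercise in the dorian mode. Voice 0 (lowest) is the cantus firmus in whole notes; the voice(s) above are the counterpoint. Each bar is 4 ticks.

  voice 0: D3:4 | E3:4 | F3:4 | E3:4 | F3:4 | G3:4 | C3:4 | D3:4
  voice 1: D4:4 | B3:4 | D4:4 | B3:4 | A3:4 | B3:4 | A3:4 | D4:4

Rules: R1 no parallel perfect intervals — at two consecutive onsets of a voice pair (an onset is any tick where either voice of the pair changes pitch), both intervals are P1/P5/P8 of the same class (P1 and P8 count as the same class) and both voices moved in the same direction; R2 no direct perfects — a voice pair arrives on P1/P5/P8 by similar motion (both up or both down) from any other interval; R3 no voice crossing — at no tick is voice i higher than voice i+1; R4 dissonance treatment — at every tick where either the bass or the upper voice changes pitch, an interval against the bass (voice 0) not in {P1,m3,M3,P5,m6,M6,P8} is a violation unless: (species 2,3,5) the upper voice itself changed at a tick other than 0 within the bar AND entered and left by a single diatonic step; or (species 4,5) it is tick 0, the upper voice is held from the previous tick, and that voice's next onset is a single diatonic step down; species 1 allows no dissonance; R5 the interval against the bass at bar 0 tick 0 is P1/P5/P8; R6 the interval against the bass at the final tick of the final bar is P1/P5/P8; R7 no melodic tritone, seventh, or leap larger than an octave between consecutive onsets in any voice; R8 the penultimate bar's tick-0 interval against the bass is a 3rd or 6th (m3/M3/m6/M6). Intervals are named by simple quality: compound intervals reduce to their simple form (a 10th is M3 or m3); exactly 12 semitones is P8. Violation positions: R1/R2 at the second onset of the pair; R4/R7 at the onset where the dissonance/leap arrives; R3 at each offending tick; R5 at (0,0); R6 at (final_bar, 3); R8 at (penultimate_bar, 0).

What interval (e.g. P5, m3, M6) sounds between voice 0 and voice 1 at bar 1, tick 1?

P5

voice 0=E3 voice 1=B3 -> P5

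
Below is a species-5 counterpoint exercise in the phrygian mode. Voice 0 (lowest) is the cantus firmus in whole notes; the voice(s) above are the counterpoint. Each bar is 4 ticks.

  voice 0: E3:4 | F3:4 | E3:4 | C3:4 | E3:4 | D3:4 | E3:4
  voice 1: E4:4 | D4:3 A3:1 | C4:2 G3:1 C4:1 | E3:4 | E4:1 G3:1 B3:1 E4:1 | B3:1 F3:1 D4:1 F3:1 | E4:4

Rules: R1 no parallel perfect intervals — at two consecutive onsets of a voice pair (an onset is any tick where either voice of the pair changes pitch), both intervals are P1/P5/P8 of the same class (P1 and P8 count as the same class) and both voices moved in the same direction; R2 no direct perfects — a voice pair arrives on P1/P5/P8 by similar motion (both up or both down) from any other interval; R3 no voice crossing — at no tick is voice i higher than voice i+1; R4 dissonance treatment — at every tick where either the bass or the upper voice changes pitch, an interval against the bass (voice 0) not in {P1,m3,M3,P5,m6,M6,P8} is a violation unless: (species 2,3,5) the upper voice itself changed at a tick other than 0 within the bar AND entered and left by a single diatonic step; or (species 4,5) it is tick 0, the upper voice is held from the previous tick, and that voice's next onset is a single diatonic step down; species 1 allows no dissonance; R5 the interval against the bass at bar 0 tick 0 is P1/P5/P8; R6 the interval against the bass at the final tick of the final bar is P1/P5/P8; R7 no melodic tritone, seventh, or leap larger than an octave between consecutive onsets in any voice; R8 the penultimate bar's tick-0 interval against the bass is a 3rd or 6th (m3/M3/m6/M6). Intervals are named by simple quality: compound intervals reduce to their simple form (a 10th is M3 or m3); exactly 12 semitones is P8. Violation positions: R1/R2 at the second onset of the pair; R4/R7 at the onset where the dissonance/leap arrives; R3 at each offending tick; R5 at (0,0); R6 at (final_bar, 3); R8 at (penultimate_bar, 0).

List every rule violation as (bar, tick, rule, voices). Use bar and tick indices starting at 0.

(4, 0, R2, (0, 1))
(5, 1, R7, (1,))
(6, 0, R2, (0, 1))
(6, 0, R7, (1,))

bar 0: v0=E3 v1=E4 downbeat P8
bar 1: v0=F3 v1=D4 downbeat M6
bar 2: v0=E3 v1=C4 downbeat m6
bar 3: v0=C3 v1=E3 downbeat M3
bar 4: v0=E3 v1=E4 downbeat P8
bar 5: v0=D3 v1=B3 downbeat M6
bar 6: v0=E3 v1=E4 downbeat P8
  -> R2 @ bar 4 tick 0 v(0, 1): C3/E3 M3 -> E3/E4 P8 similar
  -> R7 @ bar 5 tick 1 v(1,): B3->F3 leap 6st
  -> R2 @ bar 6 tick 0 v(0, 1): D3/F3 m3 -> E3/E4 P8 similar
  -> R7 @ bar 6 tick 0 v(1,): F3->E4 leap 11st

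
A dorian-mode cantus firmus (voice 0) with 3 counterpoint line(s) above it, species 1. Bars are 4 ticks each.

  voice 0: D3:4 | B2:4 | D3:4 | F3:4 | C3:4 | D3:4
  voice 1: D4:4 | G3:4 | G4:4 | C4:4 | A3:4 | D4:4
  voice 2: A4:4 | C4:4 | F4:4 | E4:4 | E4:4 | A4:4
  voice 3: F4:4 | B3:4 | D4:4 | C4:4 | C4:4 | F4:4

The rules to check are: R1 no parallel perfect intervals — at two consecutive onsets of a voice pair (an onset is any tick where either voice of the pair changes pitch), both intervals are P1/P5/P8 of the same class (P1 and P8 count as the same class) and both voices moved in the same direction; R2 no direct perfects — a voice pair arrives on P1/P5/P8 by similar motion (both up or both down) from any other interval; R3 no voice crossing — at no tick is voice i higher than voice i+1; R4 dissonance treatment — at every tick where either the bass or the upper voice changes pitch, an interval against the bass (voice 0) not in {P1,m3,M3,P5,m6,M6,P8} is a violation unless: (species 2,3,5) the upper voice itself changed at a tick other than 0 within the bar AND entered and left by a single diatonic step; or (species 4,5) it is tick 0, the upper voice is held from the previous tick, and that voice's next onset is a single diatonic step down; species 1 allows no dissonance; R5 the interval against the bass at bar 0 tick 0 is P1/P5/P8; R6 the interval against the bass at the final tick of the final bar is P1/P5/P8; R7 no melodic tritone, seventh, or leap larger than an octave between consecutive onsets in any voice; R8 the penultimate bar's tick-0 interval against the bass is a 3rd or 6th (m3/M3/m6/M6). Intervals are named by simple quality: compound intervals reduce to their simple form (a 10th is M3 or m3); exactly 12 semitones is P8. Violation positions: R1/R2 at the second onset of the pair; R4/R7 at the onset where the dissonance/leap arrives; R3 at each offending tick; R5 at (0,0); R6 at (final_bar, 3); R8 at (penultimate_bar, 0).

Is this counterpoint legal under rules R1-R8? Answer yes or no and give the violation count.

bar 0: v0=D3 v1=D4 v2=A4 v3=F4 (m3)
bar 1: v0=B2 v1=G3 v2=C4 v3=B3 (P8)
bar 2: v0=D3 v1=G4 v2=F4 v3=D4 (P8)
bar 3: v0=F3 v1=C4 v2=E4 v3=C4 (P5)
bar 4: v0=C3 v1=A3 v2=E4 v3=C4 (P8)
bar 5: v0=D3 v1=D4 v2=A4 v3=F4 (m3)
  R3 @ bar0.0: A4 above F4
  R5 @ bar0.0: opens on m3
  R3 @ bar0.1: A4 above F4
  R3 @ bar0.2: A4 above F4
  R3 @ bar0.3: A4 above F4
  R2 @ bar1.0: D3/F4 m3 -> B2/B3 P8 similar
  R3 @ bar1.0: C4 above B3
  R4 @ bar1.0: B2/C4 m2 untreated
  R7 @ bar1.0: F4->B3 leap 6st
  R3 @ bar1.1: C4 above B3
  R3 @ bar1.2: C4 above B3
  R3 @ bar1.3: C4 above B3
  R1 @ bar2.0: B2/B3 P8 -> D3/D4 P8 similar
  R3 @ bar2.0: G4 above F4
  R3 @ bar2.0: F4 above D4
  R4 @ bar2.0: D3/G4 P4 untreated
  R3 @ bar2.1: G4 above F4
  R3 @ bar2.1: F4 above D4
  R3 @ bar2.2: G4 above F4
  R3 @ bar2.2: F4 above D4
  R3 @ bar2.3: G4 above F4
  R3 @ bar2.3: F4 above D4
  R2 @ bar3.0: G4/D4 P4 -> C4/C4 P1 similar
  R3 @ bar3.0: E4 above C4
  R4 @ bar3.0: F3/E4 M7 untreated
  R3 @ bar3.1: E4 above C4
  R3 @ bar3.2: E4 above C4
  R3 @ bar3.3: E4 above C4
  R3 @ bar4.0: E4 above C4
  R8 @ bar4.0: penult P8 not 3rd/6th
  R3 @ bar4.1: E4 above C4
  R3 @ bar4.2: E4 above C4
  R3 @ bar4.3: E4 above C4
  R1 @ bar5.0: A3/E4 P5 -> D4/A4 P5 similar
  R2 @ bar5.0: C3/A3 M6 -> D3/D4 P8 similar
  R2 @ bar5.0: C3/E4 M3 -> D3/A4 P5 similar
  R3 @ bar5.0: A4 above F4
  R3 @ bar5.1: A4 above F4
  R3 @ bar5.2: A4 above F4
  R3 @ bar5.3: A4 above F4
  R6 @ bar5.3: closes on m3

No (41 violations)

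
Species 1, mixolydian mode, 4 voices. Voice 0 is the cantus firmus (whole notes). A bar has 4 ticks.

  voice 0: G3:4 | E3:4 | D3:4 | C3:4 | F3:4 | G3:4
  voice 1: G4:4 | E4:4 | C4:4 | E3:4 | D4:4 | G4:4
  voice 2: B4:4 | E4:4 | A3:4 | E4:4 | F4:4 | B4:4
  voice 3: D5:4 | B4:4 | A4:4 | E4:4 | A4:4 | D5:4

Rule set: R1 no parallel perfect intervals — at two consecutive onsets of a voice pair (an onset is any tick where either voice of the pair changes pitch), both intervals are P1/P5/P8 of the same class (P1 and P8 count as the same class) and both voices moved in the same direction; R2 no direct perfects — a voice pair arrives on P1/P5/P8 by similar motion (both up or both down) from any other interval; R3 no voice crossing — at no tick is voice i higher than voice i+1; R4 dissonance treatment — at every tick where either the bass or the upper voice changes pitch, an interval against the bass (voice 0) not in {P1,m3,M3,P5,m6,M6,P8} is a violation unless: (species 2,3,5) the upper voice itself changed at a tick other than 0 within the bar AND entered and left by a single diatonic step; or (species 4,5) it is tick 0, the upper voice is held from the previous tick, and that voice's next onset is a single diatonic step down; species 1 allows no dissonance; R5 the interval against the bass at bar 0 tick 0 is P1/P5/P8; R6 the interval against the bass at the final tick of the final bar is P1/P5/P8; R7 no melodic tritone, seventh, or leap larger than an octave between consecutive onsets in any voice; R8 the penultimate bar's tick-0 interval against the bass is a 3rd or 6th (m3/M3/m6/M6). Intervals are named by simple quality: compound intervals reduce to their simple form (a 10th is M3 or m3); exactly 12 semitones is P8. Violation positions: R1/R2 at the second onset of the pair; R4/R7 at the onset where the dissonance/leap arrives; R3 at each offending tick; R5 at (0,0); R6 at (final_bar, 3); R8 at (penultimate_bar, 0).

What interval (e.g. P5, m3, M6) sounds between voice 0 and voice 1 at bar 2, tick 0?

m7

voice 0=D3 voice 1=C4 -> m7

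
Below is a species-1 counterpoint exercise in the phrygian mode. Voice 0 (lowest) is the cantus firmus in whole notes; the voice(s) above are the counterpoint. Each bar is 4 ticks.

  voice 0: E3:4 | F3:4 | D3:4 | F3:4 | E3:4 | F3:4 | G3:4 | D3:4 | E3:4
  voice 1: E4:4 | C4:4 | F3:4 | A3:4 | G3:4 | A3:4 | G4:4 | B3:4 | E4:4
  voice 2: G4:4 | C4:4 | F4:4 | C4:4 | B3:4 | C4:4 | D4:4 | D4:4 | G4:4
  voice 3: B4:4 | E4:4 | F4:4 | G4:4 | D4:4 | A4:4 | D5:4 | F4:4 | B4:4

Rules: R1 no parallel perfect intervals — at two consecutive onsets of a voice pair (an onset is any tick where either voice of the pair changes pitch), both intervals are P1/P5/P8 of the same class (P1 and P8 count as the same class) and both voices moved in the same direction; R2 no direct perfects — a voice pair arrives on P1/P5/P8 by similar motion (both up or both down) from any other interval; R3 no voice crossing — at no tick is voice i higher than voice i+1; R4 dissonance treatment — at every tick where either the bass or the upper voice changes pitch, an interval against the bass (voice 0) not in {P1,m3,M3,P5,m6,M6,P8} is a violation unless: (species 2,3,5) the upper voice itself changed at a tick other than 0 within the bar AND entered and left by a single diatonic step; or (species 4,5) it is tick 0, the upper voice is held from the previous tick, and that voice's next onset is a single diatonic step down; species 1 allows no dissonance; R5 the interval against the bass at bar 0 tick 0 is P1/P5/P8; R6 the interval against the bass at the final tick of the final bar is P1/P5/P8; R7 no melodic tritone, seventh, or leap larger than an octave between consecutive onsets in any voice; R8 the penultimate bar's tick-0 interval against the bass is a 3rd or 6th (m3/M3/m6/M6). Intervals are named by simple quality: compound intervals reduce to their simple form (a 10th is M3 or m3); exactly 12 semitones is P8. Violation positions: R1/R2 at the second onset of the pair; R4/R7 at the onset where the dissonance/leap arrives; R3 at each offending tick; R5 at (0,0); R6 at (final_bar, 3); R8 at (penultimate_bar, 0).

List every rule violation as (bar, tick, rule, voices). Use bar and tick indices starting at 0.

(0, 0, R5, (0, 2))
(1, 0, R2, (1, 2))
(1, 0, R4, (0, 3))
(2, 0, R2, (2, 3))
(3, 0, R4, (0, 3))
(4, 0, R1, (0, 2))
(4, 0, R2, (1, 3))
(4, 0, R4, (0, 3))
(5, 0, R1, (0, 2))
(5, 0, R2, (1, 3))
(6, 0, R1, (0, 2))
(6, 0, R2, (0, 1))
(6, 0, R2, (0, 3))
(6, 0, R2, (1, 3))
(6, 0, R2, (2, 3))
(6, 0, R3, (1, 2))
(6, 0, R7, (1,))
(6, 1, R3, (1, 2))
(6, 2, R3, (1, 2))
(6, 3, R3, (1, 2))
(7, 0, R8, (0, 2))
(8, 0, R2, (0, 1))
(8, 0, R2, (0, 3))
(8, 0, R2, (1, 3))
(8, 0, R7, (3,))
(8, 3, R6, (0, 2))

bar 0: v0=E3 v1=E4 v2=G4 v3=B4 downbeat P5
bar 1: v0=F3 v1=C4 v2=C4 v3=E4 downbeat M7
bar 2: v0=D3 v1=F3 v2=F4 v3=F4 downbeat m3
bar 3: v0=F3 v1=A3 v2=C4 v3=G4 downbeat M2
bar 4: v0=E3 v1=G3 v2=B3 v3=D4 downbeat m7
bar 5: v0=F3 v1=A3 v2=C4 v3=A4 downbeat M3
bar 6: v0=G3 v1=G4 v2=D4 v3=D5 downbeat P5
bar 7: v0=D3 v1=B3 v2=D4 v3=F4 downbeat m3
bar 8: v0=E3 v1=E4 v2=G4 v3=B4 downbeat P5
  -> R5 @ bar 0 tick 0 v(0, 2): opens on m3
  -> R2 @ bar 1 tick 0 v(1, 2): E4/G4 m3 -> C4/C4 P1 similar
  -> R4 @ bar 1 tick 0 v(0, 3): F3/E4 M7 untreated
  -> R2 @ bar 2 tick 0 v(2, 3): C4/E4 M3 -> F4/F4 P1 similar
  -> R4 @ bar 3 tick 0 v(0, 3): F3/G4 M2 untreated
  -> R1 @ bar 4 tick 0 v(0, 2): F3/C4 P5 -> E3/B3 P5 similar
  -> R2 @ bar 4 tick 0 v(1, 3): A3/G4 m7 -> G3/D4 P5 similar
  -> R4 @ bar 4 tick 0 v(0, 3): E3/D4 m7 untreated
  -> R1 @ bar 5 tick 0 v(0, 2): E3/B3 P5 -> F3/C4 P5 similar
  -> R2 @ bar 5 tick 0 v(1, 3): G3/D4 P5 -> A3/A4 P8 similar
  -> R1 @ bar 6 tick 0 v(0, 2): F3/C4 P5 -> G3/D4 P5 similar
  -> R2 @ bar 6 tick 0 v(0, 1): F3/A3 M3 -> G3/G4 P8 similar
  -> R2 @ bar 6 tick 0 v(0, 3): F3/A4 M3 -> G3/D5 P5 similar
  -> R2 @ bar 6 tick 0 v(1, 3): A3/A4 P8 -> G4/D5 P5 similar
  -> R2 @ bar 6 tick 0 v(2, 3): C4/A4 M6 -> D4/D5 P8 similar
  -> R3 @ bar 6 tick 0 v(1, 2): G4 above D4
  -> R7 @ bar 6 tick 0 v(1,): A3->G4 leap 10st
  -> R3 @ bar 6 tick 1 v(1, 2): G4 above D4
  -> R3 @ bar 6 tick 2 v(1, 2): G4 above D4
  -> R3 @ bar 6 tick 3 v(1, 2): G4 above D4
  -> R8 @ bar 7 tick 0 v(0, 2): penult P8 not 3rd/6th
  -> R2 @ bar 8 tick 0 v(0, 1): D3/B3 M6 -> E3/E4 P8 similar
  -> R2 @ bar 8 tick 0 v(0, 3): D3/F4 m3 -> E3/B4 P5 similar
  -> R2 @ bar 8 tick 0 v(1, 3): B3/F4 TT -> E4/B4 P5 similar
  -> R7 @ bar 8 tick 0 v(3,): F4->B4 leap 6st
  -> R6 @ bar 8 tick 3 v(0, 2): closes on m3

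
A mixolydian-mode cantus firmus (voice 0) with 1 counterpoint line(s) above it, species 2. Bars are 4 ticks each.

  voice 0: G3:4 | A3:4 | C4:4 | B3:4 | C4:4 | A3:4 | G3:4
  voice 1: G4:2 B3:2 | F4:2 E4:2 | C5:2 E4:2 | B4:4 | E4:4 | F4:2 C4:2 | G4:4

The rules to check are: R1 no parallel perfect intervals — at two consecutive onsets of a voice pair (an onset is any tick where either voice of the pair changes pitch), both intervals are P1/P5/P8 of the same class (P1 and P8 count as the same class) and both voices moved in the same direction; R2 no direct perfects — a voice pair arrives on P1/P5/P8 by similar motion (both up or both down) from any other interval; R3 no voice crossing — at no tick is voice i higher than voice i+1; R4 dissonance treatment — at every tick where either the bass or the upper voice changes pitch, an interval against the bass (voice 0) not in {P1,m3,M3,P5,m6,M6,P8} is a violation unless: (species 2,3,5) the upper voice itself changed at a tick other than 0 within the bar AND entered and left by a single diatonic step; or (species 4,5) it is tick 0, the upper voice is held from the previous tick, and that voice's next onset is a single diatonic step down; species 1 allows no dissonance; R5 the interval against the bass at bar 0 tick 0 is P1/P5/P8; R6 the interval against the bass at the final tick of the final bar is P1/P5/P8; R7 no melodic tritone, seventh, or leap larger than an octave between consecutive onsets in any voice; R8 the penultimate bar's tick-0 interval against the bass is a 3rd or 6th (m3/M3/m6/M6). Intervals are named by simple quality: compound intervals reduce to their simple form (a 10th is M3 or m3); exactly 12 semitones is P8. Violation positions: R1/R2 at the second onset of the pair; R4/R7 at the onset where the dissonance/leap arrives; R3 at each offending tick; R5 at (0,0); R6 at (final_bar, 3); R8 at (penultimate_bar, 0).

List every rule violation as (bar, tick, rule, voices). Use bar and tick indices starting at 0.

bar 0: v0=G3 v1=G4 downbeat P8
bar 1: v0=A3 v1=F4 downbeat m6
bar 2: v0=C4 v1=C5 downbeat P8
bar 3: v0=B3 v1=B4 downbeat P8
bar 4: v0=C4 v1=E4 downbeat M3
bar 5: v0=A3 v1=F4 downbeat m6
bar 6: v0=G3 v1=G4 downbeat P8
  -> R7 @ bar 1 tick 0 v(1,): B3->F4 leap 6st
  -> R2 @ bar 2 tick 0 v(0, 1): A3/E4 P5 -> C4/C5 P8 similar

(1, 0, R7, (1,))
(2, 0, R2, (0, 1))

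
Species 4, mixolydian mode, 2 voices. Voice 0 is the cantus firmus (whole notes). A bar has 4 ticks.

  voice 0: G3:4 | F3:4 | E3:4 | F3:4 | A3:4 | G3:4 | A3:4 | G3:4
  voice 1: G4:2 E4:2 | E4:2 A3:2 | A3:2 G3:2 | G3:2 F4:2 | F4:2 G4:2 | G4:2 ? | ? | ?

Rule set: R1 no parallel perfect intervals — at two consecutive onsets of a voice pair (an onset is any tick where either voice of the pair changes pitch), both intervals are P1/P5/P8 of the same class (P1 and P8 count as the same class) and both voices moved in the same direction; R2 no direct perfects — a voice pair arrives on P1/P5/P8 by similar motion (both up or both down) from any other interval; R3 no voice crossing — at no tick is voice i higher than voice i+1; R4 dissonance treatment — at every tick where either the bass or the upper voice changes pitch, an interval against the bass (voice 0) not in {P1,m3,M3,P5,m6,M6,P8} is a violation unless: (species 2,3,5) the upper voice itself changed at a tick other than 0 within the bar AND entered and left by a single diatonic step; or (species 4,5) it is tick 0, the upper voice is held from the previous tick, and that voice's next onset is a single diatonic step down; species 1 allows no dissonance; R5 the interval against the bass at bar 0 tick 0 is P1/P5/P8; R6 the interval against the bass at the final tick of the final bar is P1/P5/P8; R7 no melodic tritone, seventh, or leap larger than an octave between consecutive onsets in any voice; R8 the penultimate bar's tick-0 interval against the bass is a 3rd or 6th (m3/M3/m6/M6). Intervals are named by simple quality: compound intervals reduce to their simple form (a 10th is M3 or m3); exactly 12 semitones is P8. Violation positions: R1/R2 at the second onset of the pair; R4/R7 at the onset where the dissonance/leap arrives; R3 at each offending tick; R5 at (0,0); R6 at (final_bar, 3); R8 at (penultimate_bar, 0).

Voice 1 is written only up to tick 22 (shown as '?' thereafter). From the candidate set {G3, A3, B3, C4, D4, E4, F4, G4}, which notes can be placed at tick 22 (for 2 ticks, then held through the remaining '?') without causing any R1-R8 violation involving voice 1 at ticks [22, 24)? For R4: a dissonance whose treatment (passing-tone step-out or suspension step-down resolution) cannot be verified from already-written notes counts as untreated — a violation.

G3: legal
A3: violates R4,R7
B3: legal
C4: violates R4
D4: legal
E4: legal
F4: violates R4
G4: legal

{B3, D4, E4, G3, G4}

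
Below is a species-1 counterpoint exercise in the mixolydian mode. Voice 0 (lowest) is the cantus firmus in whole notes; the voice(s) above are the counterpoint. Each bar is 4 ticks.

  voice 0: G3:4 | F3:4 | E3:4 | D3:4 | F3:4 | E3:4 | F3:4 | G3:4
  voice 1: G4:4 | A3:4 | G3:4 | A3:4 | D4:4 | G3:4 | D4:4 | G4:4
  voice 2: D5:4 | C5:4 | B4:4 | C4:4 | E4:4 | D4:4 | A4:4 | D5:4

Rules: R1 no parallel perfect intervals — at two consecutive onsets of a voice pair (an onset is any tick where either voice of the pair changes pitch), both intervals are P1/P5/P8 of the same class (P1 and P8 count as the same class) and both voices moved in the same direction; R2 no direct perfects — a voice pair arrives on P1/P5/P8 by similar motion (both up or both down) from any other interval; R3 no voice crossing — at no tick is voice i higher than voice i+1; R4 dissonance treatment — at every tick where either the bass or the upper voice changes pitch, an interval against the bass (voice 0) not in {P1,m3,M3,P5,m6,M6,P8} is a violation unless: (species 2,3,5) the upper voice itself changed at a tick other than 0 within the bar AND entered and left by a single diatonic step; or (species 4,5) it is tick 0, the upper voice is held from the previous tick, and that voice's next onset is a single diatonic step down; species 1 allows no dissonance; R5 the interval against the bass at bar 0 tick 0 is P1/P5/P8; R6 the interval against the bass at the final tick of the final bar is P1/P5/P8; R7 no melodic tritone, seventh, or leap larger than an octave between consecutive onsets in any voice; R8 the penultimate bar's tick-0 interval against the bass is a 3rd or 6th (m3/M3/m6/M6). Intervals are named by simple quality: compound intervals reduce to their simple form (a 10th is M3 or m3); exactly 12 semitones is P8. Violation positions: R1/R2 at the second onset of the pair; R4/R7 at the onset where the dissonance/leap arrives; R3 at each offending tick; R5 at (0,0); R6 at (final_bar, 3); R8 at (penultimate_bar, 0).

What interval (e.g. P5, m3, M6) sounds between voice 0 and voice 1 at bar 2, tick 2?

m3

voice 0=E3 voice 1=G3 -> m3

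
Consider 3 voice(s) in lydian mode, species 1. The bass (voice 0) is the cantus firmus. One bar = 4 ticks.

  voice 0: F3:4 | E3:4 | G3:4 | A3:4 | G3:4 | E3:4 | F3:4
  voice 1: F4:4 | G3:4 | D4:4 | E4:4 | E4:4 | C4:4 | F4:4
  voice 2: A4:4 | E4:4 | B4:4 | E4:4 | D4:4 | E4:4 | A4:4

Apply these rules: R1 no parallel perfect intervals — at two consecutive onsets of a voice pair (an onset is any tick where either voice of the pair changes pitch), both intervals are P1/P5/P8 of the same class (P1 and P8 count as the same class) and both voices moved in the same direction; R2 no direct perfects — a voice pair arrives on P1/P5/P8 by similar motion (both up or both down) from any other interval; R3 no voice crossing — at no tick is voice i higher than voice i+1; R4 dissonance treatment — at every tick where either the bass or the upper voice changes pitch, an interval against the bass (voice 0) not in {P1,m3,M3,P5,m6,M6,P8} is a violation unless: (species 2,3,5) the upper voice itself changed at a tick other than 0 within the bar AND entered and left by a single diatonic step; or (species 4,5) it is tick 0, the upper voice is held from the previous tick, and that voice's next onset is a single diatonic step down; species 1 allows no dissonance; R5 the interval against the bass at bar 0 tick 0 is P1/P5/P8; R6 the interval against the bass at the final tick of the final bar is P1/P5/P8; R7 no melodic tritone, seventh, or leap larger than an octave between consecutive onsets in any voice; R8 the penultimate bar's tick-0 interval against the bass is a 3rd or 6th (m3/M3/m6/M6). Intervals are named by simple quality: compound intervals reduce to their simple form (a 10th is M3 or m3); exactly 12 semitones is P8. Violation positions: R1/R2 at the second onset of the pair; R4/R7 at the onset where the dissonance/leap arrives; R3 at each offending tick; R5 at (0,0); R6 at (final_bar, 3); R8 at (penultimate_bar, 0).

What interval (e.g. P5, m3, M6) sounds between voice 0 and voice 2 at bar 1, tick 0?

P8

voice 0=E3 voice 2=E4 -> P8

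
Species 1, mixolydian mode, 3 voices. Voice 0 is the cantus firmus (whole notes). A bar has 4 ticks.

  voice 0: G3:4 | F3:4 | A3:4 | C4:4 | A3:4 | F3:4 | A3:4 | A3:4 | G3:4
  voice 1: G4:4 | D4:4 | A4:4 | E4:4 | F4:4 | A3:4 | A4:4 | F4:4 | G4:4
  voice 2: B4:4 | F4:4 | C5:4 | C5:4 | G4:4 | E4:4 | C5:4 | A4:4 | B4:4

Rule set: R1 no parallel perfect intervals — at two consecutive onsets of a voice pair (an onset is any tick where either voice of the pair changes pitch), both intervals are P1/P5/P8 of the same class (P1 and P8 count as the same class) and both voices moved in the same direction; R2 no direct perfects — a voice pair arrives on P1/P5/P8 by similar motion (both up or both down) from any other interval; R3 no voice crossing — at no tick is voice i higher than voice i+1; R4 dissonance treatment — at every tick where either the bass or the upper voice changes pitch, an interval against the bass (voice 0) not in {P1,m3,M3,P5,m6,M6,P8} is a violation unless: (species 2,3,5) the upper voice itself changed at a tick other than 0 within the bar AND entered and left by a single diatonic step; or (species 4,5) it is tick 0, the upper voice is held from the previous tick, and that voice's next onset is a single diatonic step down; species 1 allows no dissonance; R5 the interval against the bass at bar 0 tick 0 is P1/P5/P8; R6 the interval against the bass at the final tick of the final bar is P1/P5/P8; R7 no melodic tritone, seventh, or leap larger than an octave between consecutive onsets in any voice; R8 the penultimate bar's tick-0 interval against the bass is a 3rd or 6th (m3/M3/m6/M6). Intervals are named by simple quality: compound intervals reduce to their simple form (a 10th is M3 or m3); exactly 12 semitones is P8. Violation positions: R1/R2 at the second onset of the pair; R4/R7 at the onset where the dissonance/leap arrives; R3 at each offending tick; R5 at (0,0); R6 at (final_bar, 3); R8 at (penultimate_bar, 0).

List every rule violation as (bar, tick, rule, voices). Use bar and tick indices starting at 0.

(0, 0, R5, (0, 2))
(1, 0, R2, (0, 2))
(1, 0, R7, (2,))
(2, 0, R2, (0, 1))
(4, 0, R4, (0, 2))
(5, 0, R2, (1, 2))
(5, 0, R4, (0, 2))
(6, 0, R2, (0, 1))
(7, 0, R8, (0, 2))
(8, 3, R6, (0, 2))

bar 0: v0=G3 v1=G4 v2=B4 downbeat M3
bar 1: v0=F3 v1=D4 v2=F4 downbeat P8
bar 2: v0=A3 v1=A4 v2=C5 downbeat m3
bar 3: v0=C4 v1=E4 v2=C5 downbeat P8
bar 4: v0=A3 v1=F4 v2=G4 downbeat m7
bar 5: v0=F3 v1=A3 v2=E4 downbeat M7
bar 6: v0=A3 v1=A4 v2=C5 downbeat m3
bar 7: v0=A3 v1=F4 v2=A4 downbeat P8
bar 8: v0=G3 v1=G4 v2=B4 downbeat M3
  -> R5 @ bar 0 tick 0 v(0, 2): opens on M3
  -> R2 @ bar 1 tick 0 v(0, 2): G3/B4 M3 -> F3/F4 P8 similar
  -> R7 @ bar 1 tick 0 v(2,): B4->F4 leap 6st
  -> R2 @ bar 2 tick 0 v(0, 1): F3/D4 M6 -> A3/A4 P8 similar
  -> R4 @ bar 4 tick 0 v(0, 2): A3/G4 m7 untreated
  -> R2 @ bar 5 tick 0 v(1, 2): F4/G4 M2 -> A3/E4 P5 similar
  -> R4 @ bar 5 tick 0 v(0, 2): F3/E4 M7 untreated
  -> R2 @ bar 6 tick 0 v(0, 1): F3/A3 M3 -> A3/A4 P8 similar
  -> R8 @ bar 7 tick 0 v(0, 2): penult P8 not 3rd/6th
  -> R6 @ bar 8 tick 3 v(0, 2): closes on M3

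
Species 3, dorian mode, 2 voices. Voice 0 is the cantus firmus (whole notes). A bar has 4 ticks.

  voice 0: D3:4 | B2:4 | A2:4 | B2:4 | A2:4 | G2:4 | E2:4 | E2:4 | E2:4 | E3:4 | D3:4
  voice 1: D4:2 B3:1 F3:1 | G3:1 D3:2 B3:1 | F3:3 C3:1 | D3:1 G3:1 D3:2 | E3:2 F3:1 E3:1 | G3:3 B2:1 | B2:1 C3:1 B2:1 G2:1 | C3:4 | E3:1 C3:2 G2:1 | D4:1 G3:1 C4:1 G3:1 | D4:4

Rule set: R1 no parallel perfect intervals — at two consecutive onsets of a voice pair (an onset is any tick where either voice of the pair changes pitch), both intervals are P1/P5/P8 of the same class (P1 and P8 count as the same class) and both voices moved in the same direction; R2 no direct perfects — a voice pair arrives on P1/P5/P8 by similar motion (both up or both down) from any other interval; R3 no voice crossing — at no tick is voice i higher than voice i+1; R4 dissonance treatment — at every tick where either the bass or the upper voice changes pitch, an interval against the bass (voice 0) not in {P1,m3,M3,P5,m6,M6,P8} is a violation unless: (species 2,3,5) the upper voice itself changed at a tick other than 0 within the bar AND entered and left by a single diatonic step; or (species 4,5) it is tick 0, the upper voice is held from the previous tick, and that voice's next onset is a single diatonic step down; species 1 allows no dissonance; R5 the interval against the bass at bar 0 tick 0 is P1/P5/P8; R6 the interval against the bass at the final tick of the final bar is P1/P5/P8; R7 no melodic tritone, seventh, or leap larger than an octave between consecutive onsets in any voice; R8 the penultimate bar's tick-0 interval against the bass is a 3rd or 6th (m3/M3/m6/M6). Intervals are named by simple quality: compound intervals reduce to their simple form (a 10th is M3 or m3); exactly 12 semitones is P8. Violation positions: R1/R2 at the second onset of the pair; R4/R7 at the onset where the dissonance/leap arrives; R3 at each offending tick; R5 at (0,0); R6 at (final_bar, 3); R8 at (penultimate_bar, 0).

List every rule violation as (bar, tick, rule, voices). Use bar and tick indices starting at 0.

(0, 3, R7, (1,))
(2, 0, R7, (1,))
(9, 0, R4, (0, 1))
(9, 0, R7, (1,))
(9, 0, R8, (0, 1))

bar 0: v0=D3 v1=D4 downbeat P8
bar 1: v0=B2 v1=G3 downbeat m6
bar 2: v0=A2 v1=F3 downbeat m6
bar 3: v0=B2 v1=D3 downbeat m3
bar 4: v0=A2 v1=E3 downbeat P5
bar 5: v0=G2 v1=G3 downbeat P8
bar 6: v0=E2 v1=B2 downbeat P5
bar 7: v0=E2 v1=C3 downbeat m6
bar 8: v0=E2 v1=E3 downbeat P8
bar 9: v0=E3 v1=D4 downbeat m7
bar 10: v0=D3 v1=D4 downbeat P8
  -> R7 @ bar 0 tick 3 v(1,): B3->F3 leap 6st
  -> R7 @ bar 2 tick 0 v(1,): B3->F3 leap 6st
  -> R4 @ bar 9 tick 0 v(0, 1): E3/D4 m7 untreated
  -> R7 @ bar 9 tick 0 v(1,): G2->D4 leap 19st
  -> R8 @ bar 9 tick 0 v(0, 1): penult m7 not 3rd/6th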